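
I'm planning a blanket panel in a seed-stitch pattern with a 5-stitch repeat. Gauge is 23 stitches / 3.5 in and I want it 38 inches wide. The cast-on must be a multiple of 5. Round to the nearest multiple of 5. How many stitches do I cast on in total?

23 / 3.5 = 6.571 sts per inch.
38 × 6.571 = 249.71 sts.
Nearest multiple of 5: 250.

Cast on 250 stitches.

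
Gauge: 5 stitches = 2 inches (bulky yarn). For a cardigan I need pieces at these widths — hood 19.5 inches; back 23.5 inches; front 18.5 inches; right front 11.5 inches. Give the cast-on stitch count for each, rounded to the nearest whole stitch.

hood 49; back 59; front 46; right front 29.

Rate = 5/2 = 2.5 sts per in.
hood: 19.5 × 2.5 = 48.75 → 49.
back: 23.5 × 2.5 = 58.75 → 59.
front: 18.5 × 2.5 = 46.25 → 46.
right front: 11.5 × 2.5 = 28.75 → 29.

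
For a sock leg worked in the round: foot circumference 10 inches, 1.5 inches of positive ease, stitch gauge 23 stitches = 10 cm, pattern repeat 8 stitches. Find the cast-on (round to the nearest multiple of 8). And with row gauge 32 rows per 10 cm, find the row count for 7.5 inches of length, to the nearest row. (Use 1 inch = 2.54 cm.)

Cast on 64 stitches; work 61 rows.

Finished = 10 + 1.5 = 11.5 inches.
11.5 inches × 2.54 = 29.21 cm.
23/10 = 2.3 sts per cm; 29.21 × 2.3 = 67.18 sts.
Nearest multiple of 8 → 64.
7.5 inches = 19.05 cm; × 3.2 = 60.96 → 61 rows.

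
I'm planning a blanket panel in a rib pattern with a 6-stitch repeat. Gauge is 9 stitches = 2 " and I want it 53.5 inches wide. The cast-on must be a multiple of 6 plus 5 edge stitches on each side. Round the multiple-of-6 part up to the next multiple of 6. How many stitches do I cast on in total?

Cast on 244 stitches.

9 / 2 = 4.5 sts per inch.
53.5 × 4.5 = 240.75 sts.
Less 10 edge sts → 230.75 for the repeat.
Next multiple of 6: 234.
Add back 10 edge sts → 244.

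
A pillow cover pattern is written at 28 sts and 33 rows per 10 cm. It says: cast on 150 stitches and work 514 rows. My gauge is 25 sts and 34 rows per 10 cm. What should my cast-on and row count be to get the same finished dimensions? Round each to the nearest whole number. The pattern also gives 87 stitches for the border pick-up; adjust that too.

Stitches: 150 × 25/28 = 133.93 → 134.
Rows: 514 × 34/33 = 529.58 → 530.
border pick-up: 87 × 25/28 = 77.68 → 78.

Cast on 134 stitches; work 530 rows; border pick-up 78 stitches.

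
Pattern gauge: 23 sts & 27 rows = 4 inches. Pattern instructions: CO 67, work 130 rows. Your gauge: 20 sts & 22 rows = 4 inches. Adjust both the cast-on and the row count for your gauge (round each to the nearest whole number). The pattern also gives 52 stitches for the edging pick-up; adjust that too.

Cast on 58 stitches; work 106 rows; edging pick-up 45 stitches.

Stitches: 67 × 20/23 = 58.26 → 58.
Rows: 130 × 22/27 = 105.93 → 106.
edging pick-up: 52 × 20/23 = 45.22 → 45.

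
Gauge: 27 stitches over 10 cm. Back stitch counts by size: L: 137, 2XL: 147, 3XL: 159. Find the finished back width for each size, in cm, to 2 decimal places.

27/10 = 2.7 sts per cm.
L: 137 / 2.7 = 50.741 → 50.74 cm.
2XL: 147 / 2.7 = 54.444 → 54.44 cm.
3XL: 159 / 2.7 = 58.889 → 58.89 cm.

L 50.74 cm; 2XL 54.44 cm; 3XL 58.89 cm.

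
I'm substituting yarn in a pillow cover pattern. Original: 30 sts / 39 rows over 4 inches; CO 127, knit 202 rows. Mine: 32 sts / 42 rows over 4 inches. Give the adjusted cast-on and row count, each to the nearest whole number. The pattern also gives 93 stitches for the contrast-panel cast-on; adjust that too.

Stitches: 127 × 32/30 = 135.47 → 135.
Rows: 202 × 42/39 = 217.54 → 218.
contrast-panel cast-on: 93 × 32/30 = 99.20 → 99.

Cast on 135 stitches; work 218 rows; contrast-panel cast-on 99 stitches.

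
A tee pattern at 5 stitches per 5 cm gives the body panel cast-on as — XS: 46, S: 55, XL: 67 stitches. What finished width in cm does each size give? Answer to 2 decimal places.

XS 46.00 cm; S 55.00 cm; XL 67.00 cm.

5/5 = 1 sts per cm.
XS: 46 / 1 = 46.000 → 46.00 cm.
S: 55 / 1 = 55.000 → 55.00 cm.
XL: 67 / 1 = 67.000 → 67.00 cm.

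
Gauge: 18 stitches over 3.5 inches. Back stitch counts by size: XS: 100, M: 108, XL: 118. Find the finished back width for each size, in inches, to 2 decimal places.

XS 19.44 inches; M 21.00 inches; XL 22.94 inches.

18/3.5 = 5.143 sts per in.
XS: 100 / 5.143 = 19.444 → 19.44 in.
M: 108 / 5.143 = 21.000 → 21.00 in.
XL: 118 / 5.143 = 22.944 → 22.94 in.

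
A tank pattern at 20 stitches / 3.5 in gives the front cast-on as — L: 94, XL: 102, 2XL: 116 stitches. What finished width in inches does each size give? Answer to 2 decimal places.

20/3.5 = 5.714 sts per in.
L: 94 / 5.714 = 16.450 → 16.45 in.
XL: 102 / 5.714 = 17.850 → 17.85 in.
2XL: 116 / 5.714 = 20.300 → 20.30 in.

L 16.45 inches; XL 17.85 inches; 2XL 20.30 inches.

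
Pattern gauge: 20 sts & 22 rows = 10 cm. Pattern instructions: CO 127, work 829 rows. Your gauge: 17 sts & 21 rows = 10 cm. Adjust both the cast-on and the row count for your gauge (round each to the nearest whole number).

Stitches: 127 × 17/20 = 107.95 → 108.
Rows: 829 × 21/22 = 791.32 → 791.

Cast on 108 stitches; work 791 rows.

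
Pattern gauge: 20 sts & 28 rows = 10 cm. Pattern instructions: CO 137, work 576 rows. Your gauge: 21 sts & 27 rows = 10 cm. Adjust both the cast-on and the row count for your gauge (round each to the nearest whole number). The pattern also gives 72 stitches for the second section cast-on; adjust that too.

Stitches: 137 × 21/20 = 143.85 → 144.
Rows: 576 × 27/28 = 555.43 → 555.
second section cast-on: 72 × 21/20 = 75.60 → 76.

Cast on 144 stitches; work 555 rows; second section cast-on 76 stitches.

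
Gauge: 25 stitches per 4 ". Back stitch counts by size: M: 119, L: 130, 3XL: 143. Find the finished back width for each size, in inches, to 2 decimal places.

M 19.04 inches; L 20.80 inches; 3XL 22.88 inches.

25/4 = 6.25 sts per in.
M: 119 / 6.25 = 19.040 → 19.04 in.
L: 130 / 6.25 = 20.800 → 20.80 in.
3XL: 143 / 6.25 = 22.880 → 22.88 in.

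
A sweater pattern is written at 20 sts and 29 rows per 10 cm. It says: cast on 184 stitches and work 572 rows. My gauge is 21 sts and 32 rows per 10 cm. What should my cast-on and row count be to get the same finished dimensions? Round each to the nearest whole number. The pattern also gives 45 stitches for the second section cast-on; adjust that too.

Cast on 193 stitches; work 631 rows; second section cast-on 47 stitches.

Stitches: 184 × 21/20 = 193.20 → 193.
Rows: 572 × 32/29 = 631.17 → 631.
second section cast-on: 45 × 21/20 = 47.25 → 47.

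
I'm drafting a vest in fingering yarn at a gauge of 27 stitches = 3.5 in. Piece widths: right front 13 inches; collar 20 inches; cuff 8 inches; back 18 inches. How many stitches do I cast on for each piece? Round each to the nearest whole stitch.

Rate = 27/3.5 = 7.714 sts per in.
right front: 13 × 7.714 = 100.29 → 100.
collar: 20 × 7.714 = 154.29 → 154.
cuff: 8 × 7.714 = 61.71 → 62.
back: 18 × 7.714 = 138.86 → 139.

right front 100; collar 154; cuff 62; back 139.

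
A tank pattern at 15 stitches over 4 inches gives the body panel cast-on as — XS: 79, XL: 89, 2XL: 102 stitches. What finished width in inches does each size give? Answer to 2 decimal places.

15/4 = 3.75 sts per in.
XS: 79 / 3.75 = 21.067 → 21.07 in.
XL: 89 / 3.75 = 23.733 → 23.73 in.
2XL: 102 / 3.75 = 27.200 → 27.20 in.

XS 21.07 inches; XL 23.73 inches; 2XL 27.20 inches.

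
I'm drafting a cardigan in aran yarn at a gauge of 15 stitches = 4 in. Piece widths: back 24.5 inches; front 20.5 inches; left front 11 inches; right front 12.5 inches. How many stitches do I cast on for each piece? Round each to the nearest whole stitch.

Rate = 15/4 = 3.75 sts per in.
back: 24.5 × 3.75 = 91.88 → 92.
front: 20.5 × 3.75 = 76.88 → 77.
left front: 11 × 3.75 = 41.25 → 41.
right front: 12.5 × 3.75 = 46.88 → 47.

back 92; front 77; left front 41; right front 47.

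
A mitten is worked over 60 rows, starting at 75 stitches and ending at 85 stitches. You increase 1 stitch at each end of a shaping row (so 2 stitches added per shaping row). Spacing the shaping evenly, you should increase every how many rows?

Stitches to add: |85 − 75| = 10.
Shaping rows needed: 10 / 2 = 5.
60 rows / 5 = every 12 rows.

Increase every 12th row.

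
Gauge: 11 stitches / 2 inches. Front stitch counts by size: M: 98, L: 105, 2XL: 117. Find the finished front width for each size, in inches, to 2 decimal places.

11/2 = 5.5 sts per in.
M: 98 / 5.5 = 17.818 → 17.82 in.
L: 105 / 5.5 = 19.091 → 19.09 in.
2XL: 117 / 5.5 = 21.273 → 21.27 in.

M 17.82 inches; L 19.09 inches; 2XL 21.27 inches.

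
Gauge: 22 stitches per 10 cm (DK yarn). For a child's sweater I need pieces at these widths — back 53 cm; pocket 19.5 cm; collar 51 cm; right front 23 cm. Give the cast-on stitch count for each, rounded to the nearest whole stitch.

back 117; pocket 43; collar 112; right front 51.

Rate = 22/10 = 2.2 sts per cm.
back: 53 × 2.2 = 116.60 → 117.
pocket: 19.5 × 2.2 = 42.90 → 43.
collar: 51 × 2.2 = 112.20 → 112.
right front: 23 × 2.2 = 50.60 → 51.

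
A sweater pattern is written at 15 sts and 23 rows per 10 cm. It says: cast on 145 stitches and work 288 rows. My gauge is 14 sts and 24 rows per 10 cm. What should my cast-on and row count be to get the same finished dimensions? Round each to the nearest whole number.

Stitches: 145 × 14/15 = 135.33 → 135.
Rows: 288 × 24/23 = 300.52 → 301.

Cast on 135 stitches; work 301 rows.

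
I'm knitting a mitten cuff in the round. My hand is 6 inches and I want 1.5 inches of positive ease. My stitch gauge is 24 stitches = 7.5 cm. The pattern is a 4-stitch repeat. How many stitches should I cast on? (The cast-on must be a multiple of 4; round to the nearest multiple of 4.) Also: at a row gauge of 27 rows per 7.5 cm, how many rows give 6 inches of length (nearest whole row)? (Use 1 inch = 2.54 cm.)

Finished = 6 + 1.5 = 7.5 inches.
7.5 inches × 2.54 = 19.05 cm.
24/7.5 = 3.2 sts per cm; 19.05 × 3.2 = 60.96 sts.
Nearest multiple of 4 → 60.
6 inches = 15.24 cm; × 3.6 = 54.86 → 55 rows.

Cast on 60 stitches; work 55 rows.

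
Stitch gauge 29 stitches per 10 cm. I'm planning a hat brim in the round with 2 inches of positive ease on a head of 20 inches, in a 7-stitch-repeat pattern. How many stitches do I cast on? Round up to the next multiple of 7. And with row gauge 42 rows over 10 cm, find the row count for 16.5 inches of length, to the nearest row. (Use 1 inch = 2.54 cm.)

Cast on 168 stitches; work 176 rows.

Finished = 20 + 2 = 22 inches.
22 inches × 2.54 = 55.88 cm.
29/10 = 2.9 sts per cm; 55.88 × 2.9 = 162.05 sts.
Next multiple of 7 → 168.
16.5 inches = 41.91 cm; × 4.2 = 176.02 → 176 rows.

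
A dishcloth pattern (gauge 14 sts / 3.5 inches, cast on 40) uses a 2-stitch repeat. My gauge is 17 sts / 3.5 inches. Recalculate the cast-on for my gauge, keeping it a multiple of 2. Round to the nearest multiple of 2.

40 × 17 / 14 = 48.57.
Nearest multiple of 2: 48.

Cast on 48 stitches.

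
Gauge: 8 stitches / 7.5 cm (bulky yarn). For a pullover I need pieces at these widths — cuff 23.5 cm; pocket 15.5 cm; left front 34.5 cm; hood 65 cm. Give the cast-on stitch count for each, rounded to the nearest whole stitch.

cuff 25; pocket 17; left front 37; hood 69.

Rate = 8/7.5 = 1.067 sts per cm.
cuff: 23.5 × 1.067 = 25.07 → 25.
pocket: 15.5 × 1.067 = 16.53 → 17.
left front: 34.5 × 1.067 = 36.80 → 37.
hood: 65 × 1.067 = 69.33 → 69.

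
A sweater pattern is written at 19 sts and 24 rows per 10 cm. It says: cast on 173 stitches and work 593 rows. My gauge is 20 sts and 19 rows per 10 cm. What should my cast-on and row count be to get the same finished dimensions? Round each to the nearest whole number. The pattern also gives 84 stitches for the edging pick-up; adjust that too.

Cast on 182 stitches; work 469 rows; edging pick-up 88 stitches.

Stitches: 173 × 20/19 = 182.11 → 182.
Rows: 593 × 19/24 = 469.46 → 469.
edging pick-up: 84 × 20/19 = 88.42 → 88.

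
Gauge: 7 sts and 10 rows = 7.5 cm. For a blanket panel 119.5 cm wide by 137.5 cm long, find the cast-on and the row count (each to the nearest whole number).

Cast on 112 stitches and work 183 rows.

Stitch gauge = 7/7.5 = 0.933 sts/cm; 119.5 × 0.933 = 111.53 → 112 sts.
Row gauge = 10/7.5 = 1.333 rows/cm; 137.5 × 1.333 = 183.33 → 183 rows.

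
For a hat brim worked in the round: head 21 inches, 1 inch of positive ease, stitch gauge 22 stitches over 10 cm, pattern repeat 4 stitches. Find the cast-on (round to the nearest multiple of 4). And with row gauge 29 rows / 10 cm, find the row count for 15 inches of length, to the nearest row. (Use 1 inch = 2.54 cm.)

Cast on 124 stitches; work 110 rows.

Finished = 21 + 1 = 22 inches.
22 inches × 2.54 = 55.88 cm.
22/10 = 2.2 sts per cm; 55.88 × 2.2 = 122.94 sts.
Nearest multiple of 4 → 124.
15 inches = 38.10 cm; × 2.9 = 110.49 → 110 rows.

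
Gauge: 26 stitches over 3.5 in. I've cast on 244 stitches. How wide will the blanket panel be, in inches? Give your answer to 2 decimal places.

26 stitches / 3.5 inch = 7.429 stitches per inch.
244 / 7.429 = 32.846 inches.

32.85 inches.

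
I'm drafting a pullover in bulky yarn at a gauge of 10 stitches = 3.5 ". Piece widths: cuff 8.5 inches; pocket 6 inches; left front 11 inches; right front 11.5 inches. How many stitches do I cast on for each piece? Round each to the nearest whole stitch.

cuff 24; pocket 17; left front 31; right front 33.

Rate = 10/3.5 = 2.857 sts per in.
cuff: 8.5 × 2.857 = 24.29 → 24.
pocket: 6 × 2.857 = 17.14 → 17.
left front: 11 × 2.857 = 31.43 → 31.
right front: 11.5 × 2.857 = 32.86 → 33.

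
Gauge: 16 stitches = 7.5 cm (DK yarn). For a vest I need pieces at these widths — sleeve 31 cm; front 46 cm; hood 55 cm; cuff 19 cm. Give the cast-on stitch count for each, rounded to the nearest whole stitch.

Rate = 16/7.5 = 2.133 sts per cm.
sleeve: 31 × 2.133 = 66.13 → 66.
front: 46 × 2.133 = 98.13 → 98.
hood: 55 × 2.133 = 117.33 → 117.
cuff: 19 × 2.133 = 40.53 → 41.

sleeve 66; front 98; hood 117; cuff 41.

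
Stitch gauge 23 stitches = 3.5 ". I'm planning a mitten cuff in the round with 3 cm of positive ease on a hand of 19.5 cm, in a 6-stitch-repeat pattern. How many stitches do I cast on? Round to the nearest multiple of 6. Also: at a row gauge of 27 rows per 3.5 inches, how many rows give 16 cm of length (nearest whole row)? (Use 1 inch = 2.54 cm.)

Cast on 60 stitches; work 49 rows.

Finished = 19.5 + 3 = 22.5 cm.
22.5 cm × 1/2.54 = 8.86 inches.
23/3.5 = 6.571 sts per in; 8.86 × 6.571 = 58.21 sts.
Nearest multiple of 6 → 60.
16 cm = 6.30 inches; × 7.714 = 48.59 → 49 rows.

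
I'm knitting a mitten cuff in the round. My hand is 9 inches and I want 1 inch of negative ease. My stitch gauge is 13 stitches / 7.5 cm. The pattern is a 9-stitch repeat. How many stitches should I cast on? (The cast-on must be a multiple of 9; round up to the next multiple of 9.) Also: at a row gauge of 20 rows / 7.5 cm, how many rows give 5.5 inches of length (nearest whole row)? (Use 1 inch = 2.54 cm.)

Finished = 9 − 1 = 8 inches.
8 inches × 2.54 = 20.32 cm.
13/7.5 = 1.733 sts per cm; 20.32 × 1.733 = 35.22 sts.
Next multiple of 9 → 36.
5.5 inches = 13.97 cm; × 2.667 = 37.25 → 37 rows.

Cast on 36 stitches; work 37 rows.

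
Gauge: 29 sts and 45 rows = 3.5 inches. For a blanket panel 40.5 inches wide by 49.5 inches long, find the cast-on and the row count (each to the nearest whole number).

Stitch gauge = 29/3.5 = 8.286 sts/in; 40.5 × 8.286 = 335.57 → 336 sts.
Row gauge = 45/3.5 = 12.857 rows/in; 49.5 × 12.857 = 636.43 → 636 rows.

Cast on 336 stitches and work 636 rows.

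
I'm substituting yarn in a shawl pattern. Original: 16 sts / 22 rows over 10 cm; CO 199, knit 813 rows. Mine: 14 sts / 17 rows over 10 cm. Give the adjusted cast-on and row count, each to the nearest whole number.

Stitches: 199 × 14/16 = 174.12 → 174.
Rows: 813 × 17/22 = 628.23 → 628.

Cast on 174 stitches; work 628 rows.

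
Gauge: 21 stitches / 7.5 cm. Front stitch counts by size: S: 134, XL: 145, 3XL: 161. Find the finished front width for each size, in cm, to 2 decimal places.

21/7.5 = 2.8 sts per cm.
S: 134 / 2.8 = 47.857 → 47.86 cm.
XL: 145 / 2.8 = 51.786 → 51.79 cm.
3XL: 161 / 2.8 = 57.500 → 57.50 cm.

S 47.86 cm; XL 51.79 cm; 3XL 57.50 cm.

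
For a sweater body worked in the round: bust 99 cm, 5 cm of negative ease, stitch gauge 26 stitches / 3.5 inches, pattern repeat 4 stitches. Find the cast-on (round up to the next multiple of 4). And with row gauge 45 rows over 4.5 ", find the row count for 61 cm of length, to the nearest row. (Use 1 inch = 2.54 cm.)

Finished = 99 − 5 = 94 cm.
94 cm × 1/2.54 = 37.01 inches.
26/3.5 = 7.429 sts per in; 37.01 × 7.429 = 274.92 sts.
Next multiple of 4 → 276.
61 cm = 24.02 inches; × 10 = 240.16 → 240 rows.

Cast on 276 stitches; work 240 rows.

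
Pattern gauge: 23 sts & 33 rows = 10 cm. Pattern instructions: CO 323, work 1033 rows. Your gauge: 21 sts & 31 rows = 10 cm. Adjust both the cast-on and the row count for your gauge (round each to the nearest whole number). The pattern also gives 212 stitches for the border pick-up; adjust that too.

Cast on 295 stitches; work 970 rows; border pick-up 194 stitches.

Stitches: 323 × 21/23 = 294.91 → 295.
Rows: 1033 × 31/33 = 970.39 → 970.
border pick-up: 212 × 21/23 = 193.57 → 194.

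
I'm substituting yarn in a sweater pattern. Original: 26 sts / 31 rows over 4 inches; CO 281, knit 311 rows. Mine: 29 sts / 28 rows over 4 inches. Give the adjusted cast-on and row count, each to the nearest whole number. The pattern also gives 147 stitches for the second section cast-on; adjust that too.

Stitches: 281 × 29/26 = 313.42 → 313.
Rows: 311 × 28/31 = 280.90 → 281.
second section cast-on: 147 × 29/26 = 163.96 → 164.

Cast on 313 stitches; work 281 rows; second section cast-on 164 stitches.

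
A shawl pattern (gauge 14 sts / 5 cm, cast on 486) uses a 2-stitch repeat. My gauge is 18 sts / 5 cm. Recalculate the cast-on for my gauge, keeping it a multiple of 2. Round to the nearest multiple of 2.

Cast on 624 stitches.

486 × 18 / 14 = 624.86.
Nearest multiple of 2: 624.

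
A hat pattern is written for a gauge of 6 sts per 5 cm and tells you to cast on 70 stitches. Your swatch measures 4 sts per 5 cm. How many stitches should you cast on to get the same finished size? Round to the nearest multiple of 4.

Scale factor = 4 / 6 = 0.667.
70 × 4 / 6 = 46.67 sts.
→ 48 sts.

CO 48 sts.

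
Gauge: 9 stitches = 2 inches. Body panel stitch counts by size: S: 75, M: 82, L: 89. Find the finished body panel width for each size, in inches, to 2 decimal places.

9/2 = 4.5 sts per in.
S: 75 / 4.5 = 16.667 → 16.67 in.
M: 82 / 4.5 = 18.222 → 18.22 in.
L: 89 / 4.5 = 19.778 → 19.78 in.

S 16.67 inches; M 18.22 inches; L 19.78 inches.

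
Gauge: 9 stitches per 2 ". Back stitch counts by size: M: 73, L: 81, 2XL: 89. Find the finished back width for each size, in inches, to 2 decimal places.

M 16.22 inches; L 18.00 inches; 2XL 19.78 inches.

9/2 = 4.5 sts per in.
M: 73 / 4.5 = 16.222 → 16.22 in.
L: 81 / 4.5 = 18.000 → 18.00 in.
2XL: 89 / 4.5 = 19.778 → 19.78 in.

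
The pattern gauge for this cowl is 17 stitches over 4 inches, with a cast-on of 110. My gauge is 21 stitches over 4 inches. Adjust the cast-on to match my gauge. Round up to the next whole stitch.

Scale factor = 21 / 17 = 1.235.
110 × 21 / 17 = 135.88 sts.
→ 136 sts.

Cast on 136 stitches.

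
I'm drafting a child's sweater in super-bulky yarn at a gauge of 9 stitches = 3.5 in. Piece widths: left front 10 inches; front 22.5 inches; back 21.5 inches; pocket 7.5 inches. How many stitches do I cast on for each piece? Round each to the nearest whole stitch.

Rate = 9/3.5 = 2.571 sts per in.
left front: 10 × 2.571 = 25.71 → 26.
front: 22.5 × 2.571 = 57.86 → 58.
back: 21.5 × 2.571 = 55.29 → 55.
pocket: 7.5 × 2.571 = 19.29 → 19.

left front 26; front 58; back 55; pocket 19.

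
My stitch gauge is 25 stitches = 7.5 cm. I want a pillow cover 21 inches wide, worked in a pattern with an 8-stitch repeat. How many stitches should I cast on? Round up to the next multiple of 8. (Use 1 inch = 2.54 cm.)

CO 184 sts.

21 in = 21 × 2.54 = 53.34 cm.
25 / 7.5 = 3.333 sts/cm.
53.34 × 3.333 = 177.80 sts.
→ 184.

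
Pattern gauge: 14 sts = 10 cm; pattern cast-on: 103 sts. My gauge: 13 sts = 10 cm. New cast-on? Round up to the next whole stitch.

Cast on 96 stitches.

Scale factor = 13 / 14 = 0.929.
103 × 13 / 14 = 95.64 sts.
→ 96 sts.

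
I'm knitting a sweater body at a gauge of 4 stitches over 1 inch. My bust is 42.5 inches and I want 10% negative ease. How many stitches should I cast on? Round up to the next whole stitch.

Finished = 42.5 × 0.90 = 38.25 in.
4 / 1 = 4 sts per inch.
38.25 × 4 = 153.00 sts.

153 stitches.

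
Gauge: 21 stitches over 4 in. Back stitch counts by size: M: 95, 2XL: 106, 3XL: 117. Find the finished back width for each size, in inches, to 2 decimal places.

21/4 = 5.25 sts per in.
M: 95 / 5.25 = 18.095 → 18.10 in.
2XL: 106 / 5.25 = 20.190 → 20.19 in.
3XL: 117 / 5.25 = 22.286 → 22.29 in.

M 18.10 inches; 2XL 20.19 inches; 3XL 22.29 inches.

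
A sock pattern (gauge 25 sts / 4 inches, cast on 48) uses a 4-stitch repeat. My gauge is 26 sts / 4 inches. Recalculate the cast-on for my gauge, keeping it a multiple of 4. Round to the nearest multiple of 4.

48 × 26 / 25 = 49.92.
Nearest multiple of 4: 48.

CO 48 sts.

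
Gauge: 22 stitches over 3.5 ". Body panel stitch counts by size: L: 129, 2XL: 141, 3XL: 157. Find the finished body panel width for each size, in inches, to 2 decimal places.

22/3.5 = 6.286 sts per in.
L: 129 / 6.286 = 20.523 → 20.52 in.
2XL: 141 / 6.286 = 22.432 → 22.43 in.
3XL: 157 / 6.286 = 24.977 → 24.98 in.

L 20.52 inches; 2XL 22.43 inches; 3XL 24.98 inches.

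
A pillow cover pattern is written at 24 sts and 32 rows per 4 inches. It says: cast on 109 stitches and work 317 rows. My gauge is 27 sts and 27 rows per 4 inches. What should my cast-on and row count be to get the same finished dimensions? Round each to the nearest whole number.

Stitches: 109 × 27/24 = 122.62 → 123.
Rows: 317 × 27/32 = 267.47 → 267.

Cast on 123 stitches; work 267 rows.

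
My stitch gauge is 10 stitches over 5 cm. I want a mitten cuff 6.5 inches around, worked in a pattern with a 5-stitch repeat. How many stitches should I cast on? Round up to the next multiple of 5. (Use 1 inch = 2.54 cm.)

6.5 in = 6.5 × 2.54 = 16.51 cm.
10 / 5 = 2 sts/cm.
16.51 × 2 = 33.02 sts.
→ 35.

Cast on 35 stitches.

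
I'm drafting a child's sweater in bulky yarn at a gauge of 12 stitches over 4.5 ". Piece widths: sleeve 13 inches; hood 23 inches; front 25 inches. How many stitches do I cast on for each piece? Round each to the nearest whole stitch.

sleeve 35; hood 61; front 67.

Rate = 12/4.5 = 2.667 sts per in.
sleeve: 13 × 2.667 = 34.67 → 35.
hood: 23 × 2.667 = 61.33 → 61.
front: 25 × 2.667 = 66.67 → 67.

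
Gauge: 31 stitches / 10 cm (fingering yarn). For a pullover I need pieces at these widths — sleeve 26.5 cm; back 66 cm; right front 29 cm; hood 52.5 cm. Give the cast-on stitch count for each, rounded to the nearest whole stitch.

sleeve 82; back 205; right front 90; hood 163.

Rate = 31/10 = 3.1 sts per cm.
sleeve: 26.5 × 3.1 = 82.15 → 82.
back: 66 × 3.1 = 204.60 → 205.
right front: 29 × 3.1 = 89.90 → 90.
hood: 52.5 × 3.1 = 162.75 → 163.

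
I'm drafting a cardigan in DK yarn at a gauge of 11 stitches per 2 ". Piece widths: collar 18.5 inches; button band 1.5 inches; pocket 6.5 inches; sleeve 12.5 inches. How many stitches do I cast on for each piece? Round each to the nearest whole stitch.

collar 102; button band 8; pocket 36; sleeve 69.

Rate = 11/2 = 5.5 sts per in.
collar: 18.5 × 5.5 = 101.75 → 102.
button band: 1.5 × 5.5 = 8.25 → 8.
pocket: 6.5 × 5.5 = 35.75 → 36.
sleeve: 12.5 × 5.5 = 68.75 → 69.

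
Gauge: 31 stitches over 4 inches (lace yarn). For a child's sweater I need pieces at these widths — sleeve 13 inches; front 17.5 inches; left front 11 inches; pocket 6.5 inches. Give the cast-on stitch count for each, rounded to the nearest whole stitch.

sleeve 101; front 136; left front 85; pocket 50.

Rate = 31/4 = 7.75 sts per in.
sleeve: 13 × 7.75 = 100.75 → 101.
front: 17.5 × 7.75 = 135.62 → 136.
left front: 11 × 7.75 = 85.25 → 85.
pocket: 6.5 × 7.75 = 50.38 → 50.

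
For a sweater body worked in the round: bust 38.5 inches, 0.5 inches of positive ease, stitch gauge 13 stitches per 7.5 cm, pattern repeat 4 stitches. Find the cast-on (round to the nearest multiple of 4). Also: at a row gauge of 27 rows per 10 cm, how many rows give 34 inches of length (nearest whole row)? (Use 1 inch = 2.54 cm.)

Cast on 172 stitches; work 233 rows.

Finished = 38.5 + 0.5 = 39 inches.
39 inches × 2.54 = 99.06 cm.
13/7.5 = 1.733 sts per cm; 99.06 × 1.733 = 171.70 sts.
Nearest multiple of 4 → 172.
34 inches = 86.36 cm; × 2.7 = 233.17 → 233 rows.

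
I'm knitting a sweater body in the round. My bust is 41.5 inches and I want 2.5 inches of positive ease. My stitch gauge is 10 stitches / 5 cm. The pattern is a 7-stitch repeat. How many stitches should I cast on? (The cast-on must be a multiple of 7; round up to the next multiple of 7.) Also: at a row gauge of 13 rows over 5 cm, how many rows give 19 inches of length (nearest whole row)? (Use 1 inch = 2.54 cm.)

Finished = 41.5 + 2.5 = 44 inches.
44 inches × 2.54 = 111.76 cm.
10/5 = 2 sts per cm; 111.76 × 2 = 223.52 sts.
Next multiple of 7 → 224.
19 inches = 48.26 cm; × 2.6 = 125.48 → 125 rows.

Cast on 224 stitches; work 125 rows.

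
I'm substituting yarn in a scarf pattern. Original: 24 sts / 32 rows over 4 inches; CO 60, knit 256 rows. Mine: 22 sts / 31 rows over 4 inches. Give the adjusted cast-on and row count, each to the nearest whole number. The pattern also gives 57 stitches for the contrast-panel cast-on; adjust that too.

Cast on 55 stitches; work 248 rows; contrast-panel cast-on 52 stitches.

Stitches: 60 × 22/24 = 55.00 → 55.
Rows: 256 × 31/32 = 248.00 → 248.
contrast-panel cast-on: 57 × 22/24 = 52.25 → 52.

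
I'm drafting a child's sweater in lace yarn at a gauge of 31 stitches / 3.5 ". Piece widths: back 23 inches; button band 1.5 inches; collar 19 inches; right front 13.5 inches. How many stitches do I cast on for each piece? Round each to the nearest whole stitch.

Rate = 31/3.5 = 8.857 sts per in.
back: 23 × 8.857 = 203.71 → 204.
button band: 1.5 × 8.857 = 13.29 → 13.
collar: 19 × 8.857 = 168.29 → 168.
right front: 13.5 × 8.857 = 119.57 → 120.

back 204; button band 13; collar 168; right front 120.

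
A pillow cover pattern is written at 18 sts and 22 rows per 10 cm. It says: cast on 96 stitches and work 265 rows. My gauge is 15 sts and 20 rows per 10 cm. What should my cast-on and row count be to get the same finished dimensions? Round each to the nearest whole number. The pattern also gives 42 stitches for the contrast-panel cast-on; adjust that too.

Stitches: 96 × 15/18 = 80.00 → 80.
Rows: 265 × 20/22 = 240.91 → 241.
contrast-panel cast-on: 42 × 15/18 = 35.00 → 35.

Cast on 80 stitches; work 241 rows; contrast-panel cast-on 35 stitches.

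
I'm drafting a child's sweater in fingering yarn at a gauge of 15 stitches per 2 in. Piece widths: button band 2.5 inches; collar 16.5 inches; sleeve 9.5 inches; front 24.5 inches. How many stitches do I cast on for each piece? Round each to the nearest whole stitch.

Rate = 15/2 = 7.5 sts per in.
button band: 2.5 × 7.5 = 18.75 → 19.
collar: 16.5 × 7.5 = 123.75 → 124.
sleeve: 9.5 × 7.5 = 71.25 → 71.
front: 24.5 × 7.5 = 183.75 → 184.

button band 19; collar 124; sleeve 71; front 184.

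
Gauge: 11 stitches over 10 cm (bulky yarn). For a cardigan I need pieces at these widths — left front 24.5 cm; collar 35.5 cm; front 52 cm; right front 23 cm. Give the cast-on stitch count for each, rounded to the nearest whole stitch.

left front 27; collar 39; front 57; right front 25.

Rate = 11/10 = 1.1 sts per cm.
left front: 24.5 × 1.1 = 26.95 → 27.
collar: 35.5 × 1.1 = 39.05 → 39.
front: 52 × 1.1 = 57.20 → 57.
right front: 23 × 1.1 = 25.30 → 25.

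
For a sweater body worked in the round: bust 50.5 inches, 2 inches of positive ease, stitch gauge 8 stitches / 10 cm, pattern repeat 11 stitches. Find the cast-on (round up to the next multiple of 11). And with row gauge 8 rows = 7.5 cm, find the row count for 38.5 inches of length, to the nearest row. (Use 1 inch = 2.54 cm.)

Cast on 110 stitches; work 104 rows.

Finished = 50.5 + 2 = 52.5 inches.
52.5 inches × 2.54 = 133.35 cm.
8/10 = 0.8 sts per cm; 133.35 × 0.8 = 106.68 sts.
Next multiple of 11 → 110.
38.5 inches = 97.79 cm; × 1.067 = 104.31 → 104 rows.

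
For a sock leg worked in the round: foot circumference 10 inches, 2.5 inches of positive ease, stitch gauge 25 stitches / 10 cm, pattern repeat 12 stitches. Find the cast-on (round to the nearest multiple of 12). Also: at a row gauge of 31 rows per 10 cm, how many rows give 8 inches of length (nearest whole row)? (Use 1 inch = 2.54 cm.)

Finished = 10 + 2.5 = 12.5 inches.
12.5 inches × 2.54 = 31.75 cm.
25/10 = 2.5 sts per cm; 31.75 × 2.5 = 79.38 sts.
Nearest multiple of 12 → 84.
8 inches = 20.32 cm; × 3.1 = 62.99 → 63 rows.

Cast on 84 stitches; work 63 rows.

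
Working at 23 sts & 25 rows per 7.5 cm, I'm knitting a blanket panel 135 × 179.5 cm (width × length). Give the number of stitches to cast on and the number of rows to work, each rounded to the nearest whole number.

Stitch gauge = 23/7.5 = 3.067 sts/cm; 135 × 3.067 = 414.00 → 414 sts.
Row gauge = 25/7.5 = 3.333 rows/cm; 179.5 × 3.333 = 598.33 → 598 rows.

Cast on 414 stitches and work 598 rows.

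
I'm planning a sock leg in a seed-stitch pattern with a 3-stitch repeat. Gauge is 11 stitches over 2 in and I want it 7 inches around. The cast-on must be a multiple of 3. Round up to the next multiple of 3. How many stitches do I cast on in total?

11 / 2 = 5.5 sts per inch.
7 × 5.5 = 38.50 sts.
Next multiple of 3: 39.

CO 39 sts.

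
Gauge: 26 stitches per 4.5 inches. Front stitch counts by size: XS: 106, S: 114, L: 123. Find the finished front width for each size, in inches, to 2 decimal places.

26/4.5 = 5.778 sts per in.
XS: 106 / 5.778 = 18.346 → 18.35 in.
S: 114 / 5.778 = 19.731 → 19.73 in.
L: 123 / 5.778 = 21.288 → 21.29 in.

XS 18.35 inches; S 19.73 inches; L 21.29 inches.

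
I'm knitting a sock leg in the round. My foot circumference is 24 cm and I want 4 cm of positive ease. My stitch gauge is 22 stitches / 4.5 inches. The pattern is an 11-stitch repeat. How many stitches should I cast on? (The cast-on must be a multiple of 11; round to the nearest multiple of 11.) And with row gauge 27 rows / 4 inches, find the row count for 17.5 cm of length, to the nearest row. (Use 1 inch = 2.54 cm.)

Finished = 24 + 4 = 28 cm.
28 cm × 1/2.54 = 11.02 inches.
22/4.5 = 4.889 sts per in; 11.02 × 4.889 = 53.89 sts.
Nearest multiple of 11 → 55.
17.5 cm = 6.89 inches; × 6.75 = 46.51 → 47 rows.

Cast on 55 stitches; work 47 rows.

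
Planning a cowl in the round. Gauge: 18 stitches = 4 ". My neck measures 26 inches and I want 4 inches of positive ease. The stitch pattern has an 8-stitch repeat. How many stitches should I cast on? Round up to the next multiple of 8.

Finished = 26 + 4 = 30 inches.
18 / 4 = 4.5 sts/in.
30 × 4.5 = 135.00 sts.
Next multiple of 8: 136.

CO 136 sts.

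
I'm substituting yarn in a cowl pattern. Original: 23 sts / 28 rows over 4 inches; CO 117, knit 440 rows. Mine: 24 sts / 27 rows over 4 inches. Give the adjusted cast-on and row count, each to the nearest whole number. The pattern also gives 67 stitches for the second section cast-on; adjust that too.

Stitches: 117 × 24/23 = 122.09 → 122.
Rows: 440 × 27/28 = 424.29 → 424.
second section cast-on: 67 × 24/23 = 69.91 → 70.

Cast on 122 stitches; work 424 rows; second section cast-on 70 stitches.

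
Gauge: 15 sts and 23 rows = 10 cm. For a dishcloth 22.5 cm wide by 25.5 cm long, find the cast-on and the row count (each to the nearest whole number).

Stitch gauge = 15/10 = 1.5 sts/cm; 22.5 × 1.5 = 33.75 → 34 sts.
Row gauge = 23/10 = 2.3 rows/cm; 25.5 × 2.3 = 58.65 → 59 rows.

Cast on 34 stitches and work 59 rows.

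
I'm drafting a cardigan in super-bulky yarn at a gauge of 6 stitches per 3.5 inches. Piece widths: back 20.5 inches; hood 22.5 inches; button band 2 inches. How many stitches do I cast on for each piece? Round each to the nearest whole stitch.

Rate = 6/3.5 = 1.714 sts per in.
back: 20.5 × 1.714 = 35.14 → 35.
hood: 22.5 × 1.714 = 38.57 → 39.
button band: 2 × 1.714 = 3.43 → 3.

back 35; hood 39; button band 3.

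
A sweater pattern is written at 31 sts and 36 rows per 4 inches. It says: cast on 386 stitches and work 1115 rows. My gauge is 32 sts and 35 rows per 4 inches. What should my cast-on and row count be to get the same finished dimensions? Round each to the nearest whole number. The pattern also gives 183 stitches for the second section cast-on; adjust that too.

Stitches: 386 × 32/31 = 398.45 → 398.
Rows: 1115 × 35/36 = 1084.03 → 1084.
second section cast-on: 183 × 32/31 = 188.90 → 189.

Cast on 398 stitches; work 1084 rows; second section cast-on 189 stitches.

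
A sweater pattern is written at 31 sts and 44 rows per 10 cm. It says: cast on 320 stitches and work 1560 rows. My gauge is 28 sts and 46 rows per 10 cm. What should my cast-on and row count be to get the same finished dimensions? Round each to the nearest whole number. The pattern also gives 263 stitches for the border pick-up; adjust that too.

Stitches: 320 × 28/31 = 289.03 → 289.
Rows: 1560 × 46/44 = 1630.91 → 1631.
border pick-up: 263 × 28/31 = 237.55 → 238.

Cast on 289 stitches; work 1631 rows; border pick-up 238 stitches.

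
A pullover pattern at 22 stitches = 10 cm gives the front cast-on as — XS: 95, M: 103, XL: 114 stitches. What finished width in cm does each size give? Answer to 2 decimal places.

22/10 = 2.2 sts per cm.
XS: 95 / 2.2 = 43.182 → 43.18 cm.
M: 103 / 2.2 = 46.818 → 46.82 cm.
XL: 114 / 2.2 = 51.818 → 51.82 cm.

XS 43.18 cm; M 46.82 cm; XL 51.82 cm.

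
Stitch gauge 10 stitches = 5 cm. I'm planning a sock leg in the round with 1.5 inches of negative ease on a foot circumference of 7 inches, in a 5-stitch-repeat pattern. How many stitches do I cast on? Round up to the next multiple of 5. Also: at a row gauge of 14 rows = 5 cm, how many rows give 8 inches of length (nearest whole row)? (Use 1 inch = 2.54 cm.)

Finished = 7 − 1.5 = 5.5 inches.
5.5 inches × 2.54 = 13.97 cm.
10/5 = 2 sts per cm; 13.97 × 2 = 27.94 sts.
Next multiple of 5 → 30.
8 inches = 20.32 cm; × 2.8 = 56.90 → 57 rows.

Cast on 30 stitches; work 57 rows.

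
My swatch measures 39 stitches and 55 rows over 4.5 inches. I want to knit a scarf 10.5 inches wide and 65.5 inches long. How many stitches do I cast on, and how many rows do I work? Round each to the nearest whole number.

Stitch gauge = 39/4.5 = 8.667 sts/in; 10.5 × 8.667 = 91.00 → 91 sts.
Row gauge = 55/4.5 = 12.222 rows/in; 65.5 × 12.222 = 800.56 → 801 rows.

Cast on 91 stitches and work 801 rows.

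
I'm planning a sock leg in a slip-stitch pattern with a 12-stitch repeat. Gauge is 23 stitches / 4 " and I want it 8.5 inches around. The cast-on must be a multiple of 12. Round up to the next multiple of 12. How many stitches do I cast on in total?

Cast on 60 stitches.

23 / 4 = 5.75 sts per inch.
8.5 × 5.75 = 48.88 sts.
Next multiple of 12: 60.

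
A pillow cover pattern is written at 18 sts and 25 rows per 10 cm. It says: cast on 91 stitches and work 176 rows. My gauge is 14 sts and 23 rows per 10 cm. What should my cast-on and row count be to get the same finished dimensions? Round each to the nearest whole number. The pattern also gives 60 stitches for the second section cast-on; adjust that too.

Cast on 71 stitches; work 162 rows; second section cast-on 47 stitches.

Stitches: 91 × 14/18 = 70.78 → 71.
Rows: 176 × 23/25 = 161.92 → 162.
second section cast-on: 60 × 14/18 = 46.67 → 47.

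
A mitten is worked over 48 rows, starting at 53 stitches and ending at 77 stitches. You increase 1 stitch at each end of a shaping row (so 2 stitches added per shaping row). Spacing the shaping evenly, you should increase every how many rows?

Stitches to add: |77 − 53| = 24.
Shaping rows needed: 24 / 2 = 12.
48 rows / 12 = every 4 rows.

Increase every 4th row.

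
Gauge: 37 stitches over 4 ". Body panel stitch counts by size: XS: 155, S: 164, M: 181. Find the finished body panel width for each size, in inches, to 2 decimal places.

37/4 = 9.25 sts per in.
XS: 155 / 9.25 = 16.757 → 16.76 in.
S: 164 / 9.25 = 17.730 → 17.73 in.
M: 181 / 9.25 = 19.568 → 19.57 in.

XS 16.76 inches; S 17.73 inches; M 19.57 inches.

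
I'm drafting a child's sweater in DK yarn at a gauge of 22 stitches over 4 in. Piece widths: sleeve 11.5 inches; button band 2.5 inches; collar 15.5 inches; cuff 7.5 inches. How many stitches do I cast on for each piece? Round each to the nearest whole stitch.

Rate = 22/4 = 5.5 sts per in.
sleeve: 11.5 × 5.5 = 63.25 → 63.
button band: 2.5 × 5.5 = 13.75 → 14.
collar: 15.5 × 5.5 = 85.25 → 85.
cuff: 7.5 × 5.5 = 41.25 → 41.

sleeve 63; button band 14; collar 85; cuff 41.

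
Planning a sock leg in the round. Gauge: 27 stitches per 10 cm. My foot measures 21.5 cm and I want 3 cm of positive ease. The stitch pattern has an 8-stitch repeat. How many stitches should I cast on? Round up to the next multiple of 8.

Cast on 72 stitches.

Finished = 21.5 + 3 = 24.5 cm.
27 / 10 = 2.7 sts/cm.
24.5 × 2.7 = 66.15 sts.
Next multiple of 8: 72.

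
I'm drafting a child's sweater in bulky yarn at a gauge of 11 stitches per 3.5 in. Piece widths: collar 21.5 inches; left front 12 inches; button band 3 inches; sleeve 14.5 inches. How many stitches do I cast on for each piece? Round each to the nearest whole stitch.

collar 68; left front 38; button band 9; sleeve 46.

Rate = 11/3.5 = 3.143 sts per in.
collar: 21.5 × 3.143 = 67.57 → 68.
left front: 12 × 3.143 = 37.71 → 38.
button band: 3 × 3.143 = 9.43 → 9.
sleeve: 14.5 × 3.143 = 45.57 → 46.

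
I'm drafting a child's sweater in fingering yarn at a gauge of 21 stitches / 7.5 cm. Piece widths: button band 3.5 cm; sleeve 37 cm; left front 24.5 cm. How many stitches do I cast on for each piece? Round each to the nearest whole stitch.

button band 10; sleeve 104; left front 69.

Rate = 21/7.5 = 2.8 sts per cm.
button band: 3.5 × 2.8 = 9.80 → 10.
sleeve: 37 × 2.8 = 103.60 → 104.
left front: 24.5 × 2.8 = 68.60 → 69.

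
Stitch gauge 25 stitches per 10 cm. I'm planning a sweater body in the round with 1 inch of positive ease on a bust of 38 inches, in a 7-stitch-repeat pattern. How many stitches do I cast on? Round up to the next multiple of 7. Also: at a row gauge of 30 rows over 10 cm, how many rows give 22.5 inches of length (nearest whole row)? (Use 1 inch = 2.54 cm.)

Finished = 38 + 1 = 39 inches.
39 inches × 2.54 = 99.06 cm.
25/10 = 2.5 sts per cm; 99.06 × 2.5 = 247.65 sts.
Next multiple of 7 → 252.
22.5 inches = 57.15 cm; × 3 = 171.45 → 171 rows.

Cast on 252 stitches; work 171 rows.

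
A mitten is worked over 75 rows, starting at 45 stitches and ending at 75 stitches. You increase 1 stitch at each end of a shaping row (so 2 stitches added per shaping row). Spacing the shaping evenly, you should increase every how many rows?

Stitches to add: |75 − 45| = 30.
Shaping rows needed: 30 / 2 = 15.
75 rows / 15 = every 5 rows.

Increase every 5th row.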